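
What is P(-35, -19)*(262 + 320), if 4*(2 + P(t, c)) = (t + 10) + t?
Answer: -9894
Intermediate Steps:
P(t, c) = ½ + t/2 (P(t, c) = -2 + ((t + 10) + t)/4 = -2 + ((10 + t) + t)/4 = -2 + (10 + 2*t)/4 = -2 + (5/2 + t/2) = ½ + t/2)
P(-35, -19)*(262 + 320) = (½ + (½)*(-35))*(262 + 320) = (½ - 35/2)*582 = -17*582 = -9894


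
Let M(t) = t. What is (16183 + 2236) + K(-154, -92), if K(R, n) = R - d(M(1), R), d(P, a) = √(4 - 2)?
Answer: 18265 - √2 ≈ 18264.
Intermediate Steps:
d(P, a) = √2
K(R, n) = R - √2
(16183 + 2236) + K(-154, -92) = (16183 + 2236) + (-154 - √2) = 18419 + (-154 - √2) = 18265 - √2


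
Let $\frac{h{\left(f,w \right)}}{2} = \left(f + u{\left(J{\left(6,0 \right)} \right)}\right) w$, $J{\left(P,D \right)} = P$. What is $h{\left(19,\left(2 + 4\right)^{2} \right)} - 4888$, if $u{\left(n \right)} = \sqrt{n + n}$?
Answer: $-3520 + 144 \sqrt{3} \approx -3270.6$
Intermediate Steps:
$u{\left(n \right)} = \sqrt{2} \sqrt{n}$ ($u{\left(n \right)} = \sqrt{2 n} = \sqrt{2} \sqrt{n}$)
$h{\left(f,w \right)} = 2 w \left(f + 2 \sqrt{3}\right)$ ($h{\left(f,w \right)} = 2 \left(f + \sqrt{2} \sqrt{6}\right) w = 2 \left(f + 2 \sqrt{3}\right) w = 2 w \left(f + 2 \sqrt{3}\right)$)
$h{\left(19,\left(2 + 4\right)^{2} \right)} - 4888 = 2 \left(2 + 4\right)^{2} \left(19 + 2 \sqrt{3}\right) - 4888 = 2 \cdot 6^{2} \left(19 + 2 \sqrt{3}\right) - 4888 = 2 \cdot 36 \left(19 + 2 \sqrt{3}\right) - 4888 = \left(1368 + 144 \sqrt{3}\right) - 4888 = -3520 + 144 \sqrt{3}$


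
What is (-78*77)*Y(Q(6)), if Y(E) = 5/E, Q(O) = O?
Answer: -5005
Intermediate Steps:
(-78*77)*Y(Q(6)) = (-78*77)*(5/6) = -30030/6 = -6006*⅚ = -5005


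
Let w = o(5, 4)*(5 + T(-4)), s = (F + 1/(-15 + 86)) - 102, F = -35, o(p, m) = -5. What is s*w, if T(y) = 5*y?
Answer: -729450/71 ≈ -10274.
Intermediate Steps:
s = -9726/71 (s = (-35 + 1/(-15 + 86)) - 102 = (-35 + 1/71) - 102 = -2484/71 - 102 = -9726/71 ≈ -136.99)
w = 75 (w = -5*(5 + 5*(-4)) = -5*(5 - 20) = -5*(-15) = 75)
s*w = -9726/71*75 = -729450/71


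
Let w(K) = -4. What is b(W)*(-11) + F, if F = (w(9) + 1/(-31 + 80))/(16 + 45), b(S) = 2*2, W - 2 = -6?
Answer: -131711/2989 ≈ -44.065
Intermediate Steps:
W = -4 (W = 2 - 6 = -4)
b(S) = 4
F = -195/2989 (F = (-4 + 1/(-31 + 80))/(16 + 45) = (-4 + 1/49)/61 = (-4 + 1/49)*(1/61) = -195/49*1/61 = -195/2989 ≈ -0.065239)
b(W)*(-11) + F = 4*(-11) - 195/2989 = -44 - 195/2989 = -131711/2989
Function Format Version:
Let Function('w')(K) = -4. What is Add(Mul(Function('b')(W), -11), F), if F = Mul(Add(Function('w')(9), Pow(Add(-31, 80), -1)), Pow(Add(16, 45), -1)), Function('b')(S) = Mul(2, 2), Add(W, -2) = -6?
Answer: Rational(-131711, 2989) ≈ -44.065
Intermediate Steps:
W = -4 (W = Add(2, -6) = -4)
Function('b')(S) = 4
F = Rational(-195, 2989) (F = Mul(Add(-4, Pow(Add(-31, 80), -1)), Pow(Add(16, 45), -1)) = Mul(Add(-4, Pow(49, -1)), Pow(61, -1)) = Mul(Add(-4, Rational(1, 49)), Rational(1, 61)) = Mul(Rational(-195, 49), Rational(1, 61)) = Rational(-195, 2989) ≈ -0.065239)
Add(Mul(Function('b')(W), -11), F) = Add(Mul(4, -11), Rational(-195, 2989)) = Add(-44, Rational(-195, 2989)) = Rational(-131711, 2989)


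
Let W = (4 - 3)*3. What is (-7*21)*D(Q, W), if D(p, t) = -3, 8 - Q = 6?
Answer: 441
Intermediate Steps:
Q = 2 (Q = 8 - 1*6 = 8 - 6 = 2)
W = 3 (W = 1*3 = 3)
(-7*21)*D(Q, W) = -7*21*(-3) = -147*(-3) = 441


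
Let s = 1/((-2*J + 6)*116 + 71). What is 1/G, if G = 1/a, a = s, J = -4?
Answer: 1/1695 ≈ 0.00058997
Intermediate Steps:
s = 1/1695 (s = 1/((-2*(-4) + 6)*116 + 71) = 1/((8 + 6)*116 + 71) = 1/(14*116 + 71) = 1/(1624 + 71) = 1/1695 ≈ 0.00058997)
a = 1/1695 ≈ 0.00058997
G = 1695 (G = 1/(1/1695) = 1695)
1/G = 1/1695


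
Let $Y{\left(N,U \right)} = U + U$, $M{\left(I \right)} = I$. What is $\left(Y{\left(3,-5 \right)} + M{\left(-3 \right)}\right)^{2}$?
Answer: $169$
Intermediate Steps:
$Y{\left(N,U \right)} = 2 U$
$\left(Y{\left(3,-5 \right)} + M{\left(-3 \right)}\right)^{2} = \left(2 \left(-5\right) - 3\right)^{2} = \left(-10 - 3\right)^{2} = \left(-13\right)^{2} = 169$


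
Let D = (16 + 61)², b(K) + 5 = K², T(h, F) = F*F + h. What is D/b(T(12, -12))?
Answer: 5929/24331 ≈ 0.24368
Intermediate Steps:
T(h, F) = h + F² (T(h, F) = F² + h = h + F²)
b(K) = -5 + K²
D = 5929 (D = 77² = 5929)
D/b(T(12, -12)) = 5929/(-5 + (12 + (-12)²)²) = 5929/(-5 + (12 + 144)²) = 5929/(-5 + 156²) = 5929/(-5 + 24336) = 5929/24331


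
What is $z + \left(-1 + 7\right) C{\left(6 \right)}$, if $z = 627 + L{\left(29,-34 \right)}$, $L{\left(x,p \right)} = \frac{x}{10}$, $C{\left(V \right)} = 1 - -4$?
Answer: $\frac{6599}{10} \approx 659.9$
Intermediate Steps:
$C{\left(V \right)} = 5$ ($C{\left(V \right)} = 1 + 4 = 5$)
$L{\left(x,p \right)} = \frac{x}{10}$ ($L{\left(x,p \right)} = x \frac{1}{10} = \frac{x}{10}$)
$z = \frac{6299}{10}$ ($z = 627 + \frac{1}{10} \cdot 29 = 627 + \frac{29}{10} = \frac{6299}{10} \approx 629.9$)
$z + \left(-1 + 7\right) C{\left(6 \right)} = \frac{6299}{10} + \left(-1 + 7\right) 5 = \frac{6299}{10} + 6 \cdot 5 = \frac{6299}{10} + 30 = \frac{6599}{10}$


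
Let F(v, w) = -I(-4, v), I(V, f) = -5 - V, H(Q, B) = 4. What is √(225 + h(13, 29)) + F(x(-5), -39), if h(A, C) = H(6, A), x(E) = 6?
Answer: 1 + √229 ≈ 16.133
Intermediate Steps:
F(v, w) = 1 (F(v, w) = -(-5 - 1*(-4)) = -(-5 + 4) = -1*(-1) = 1)
h(A, C) = 4
√(225 + h(13, 29)) + F(x(-5), -39) = √(225 + 4) + 1 = √229 + 1 = 1 + √229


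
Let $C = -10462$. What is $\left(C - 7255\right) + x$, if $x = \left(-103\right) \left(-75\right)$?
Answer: $-9992$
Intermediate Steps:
$x = 7725$
$\left(C - 7255\right) + x = \left(-10462 - 7255\right) + 7725 = -17717 + 7725 = -9992$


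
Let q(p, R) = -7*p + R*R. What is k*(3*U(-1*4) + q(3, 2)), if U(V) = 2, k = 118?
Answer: -1298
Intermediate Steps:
q(p, R) = R**2 - 7*p (q(p, R) = -7*p + R**2 = R**2 - 7*p)
k*(3*U(-1*4) + q(3, 2)) = 118*(3*2 + (2**2 - 7*3)) = 118*(6 + (4 - 21)) = 118*(6 - 17) = 118*(-11) = -1298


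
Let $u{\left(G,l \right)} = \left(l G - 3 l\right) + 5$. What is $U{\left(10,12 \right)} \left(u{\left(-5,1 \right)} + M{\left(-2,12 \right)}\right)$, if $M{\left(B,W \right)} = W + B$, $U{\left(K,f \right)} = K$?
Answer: $70$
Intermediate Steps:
$M{\left(B,W \right)} = B + W$
$u{\left(G,l \right)} = 5 - 3 l + G l$ ($u{\left(G,l \right)} = \left(G l - 3 l\right) + 5 = \left(- 3 l + G l\right) + 5 = 5 - 3 l + G l$)
$U{\left(10,12 \right)} \left(u{\left(-5,1 \right)} + M{\left(-2,12 \right)}\right) = 10 \left(\left(5 - 3 - 5\right) + \left(-2 + 12\right)\right) = 10 \left(\left(5 - 3 - 5\right) + 10\right) = 10 \left(-3 + 10\right) = 10 \cdot 7 = 70$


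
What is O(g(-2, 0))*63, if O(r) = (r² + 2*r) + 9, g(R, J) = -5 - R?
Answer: 756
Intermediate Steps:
O(r) = 9 + r² + 2*r
O(g(-2, 0))*63 = (9 + (-5 - 1*(-2))² + 2*(-5 - 1*(-2)))*63 = (9 + (-5 + 2)² + 2*(-5 + 2))*63 = (9 + (-3)² + 2*(-3))*63 = (9 + 9 - 6)*63 = 12*63 = 756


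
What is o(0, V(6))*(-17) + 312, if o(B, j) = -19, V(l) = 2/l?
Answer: 635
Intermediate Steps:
o(0, V(6))*(-17) + 312 = -19*(-17) + 312 = 323 + 312 = 635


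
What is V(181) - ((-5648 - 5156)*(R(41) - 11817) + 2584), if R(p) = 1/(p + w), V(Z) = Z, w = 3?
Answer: -1404403280/11 ≈ -1.2767e+8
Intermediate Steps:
R(p) = 1/(3 + p) (R(p) = 1/(p + 3) = 1/(3 + p))
V(181) - ((-5648 - 5156)*(R(41) - 11817) + 2584) = 181 - ((-5648 - 5156)*(1/(3 + 41) - 11817) + 2584) = 181 - (-10804*(1/44 - 11817) + 2584) = 181 - (-10804*(-519947/44) + 2584) = 181 - (1404376847/11 + 2584) = 181 - 1*1404405271/11 = 181 - 1404405271/11 = -1404403280/11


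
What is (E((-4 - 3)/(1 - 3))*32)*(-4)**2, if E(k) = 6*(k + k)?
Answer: 21504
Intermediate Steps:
E(k) = 12*k (E(k) = 6*(2*k) = 12*k)
(E((-4 - 3)/(1 - 3))*32)*(-4)**2 = ((12*((-4 - 3)/(1 - 3)))*32)*(-4)**2 = ((12*(-7/(-2)))*32)*16 = ((12*(-7*(-1/2)))*32)*16 = ((12*(7/2))*32)*16 = (42*32)*16 = 1344*16 = 21504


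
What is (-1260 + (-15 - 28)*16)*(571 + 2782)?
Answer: -6531644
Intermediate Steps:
(-1260 + (-15 - 28)*16)*(571 + 2782) = (-1260 - 43*16)*3353 = (-1260 - 688)*3353 = -1948*3353 = -6531644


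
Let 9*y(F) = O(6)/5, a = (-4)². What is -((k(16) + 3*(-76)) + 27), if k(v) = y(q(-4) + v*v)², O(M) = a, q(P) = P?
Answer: 406769/2025 ≈ 200.87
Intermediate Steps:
a = 16
O(M) = 16
y(F) = 16/45 (y(F) = (16/5)/9 = (16*(⅕))/9 = (⅑)*(16/5) = 16/45)
k(v) = 256/2025 (k(v) = (16/45)² = 256/2025)
-((k(16) + 3*(-76)) + 27) = -((256/2025 + 3*(-76)) + 27) = -((256/2025 - 228) + 27) = -(-461444/2025 + 27) = -1*(-406769/2025) = 406769/2025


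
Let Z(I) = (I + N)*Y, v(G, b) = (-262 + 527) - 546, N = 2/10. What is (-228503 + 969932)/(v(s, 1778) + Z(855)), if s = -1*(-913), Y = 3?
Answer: 3707145/11423 ≈ 324.53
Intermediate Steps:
N = ⅕ (N = 2*(⅒) = ⅕ ≈ 0.20000)
s = 913
v(G, b) = -281 (v(G, b) = 265 - 546 = -281)
Z(I) = ⅗ + 3*I (Z(I) = (I + ⅕)*3 = (⅕ + I)*3 = ⅗ + 3*I)
(-228503 + 969932)/(v(s, 1778) + Z(855)) = (-228503 + 969932)/(-281 + (⅗ + 3*855)) = 741429/(-281 + (⅗ + 2565)) = 741429/(-281 + 12828/5) = 741429/(11423/5) = 741429*(5/11423) = 3707145/11423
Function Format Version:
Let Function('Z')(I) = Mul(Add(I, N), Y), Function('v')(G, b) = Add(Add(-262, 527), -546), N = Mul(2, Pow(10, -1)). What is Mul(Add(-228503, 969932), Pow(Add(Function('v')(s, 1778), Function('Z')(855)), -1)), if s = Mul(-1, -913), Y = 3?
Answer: Rational(3707145, 11423) ≈ 324.53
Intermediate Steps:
N = Rational(1, 5) (N = Mul(2, Rational(1, 10)) = Rational(1, 5) ≈ 0.20000)
s = 913
Function('v')(G, b) = -281 (Function('v')(G, b) = Add(265, -546) = -281)
Function('Z')(I) = Add(Rational(3, 5), Mul(3, I)) (Function('Z')(I) = Mul(Add(I, Rational(1, 5)), 3) = Mul(Add(Rational(1, 5), I), 3) = Add(Rational(3, 5), Mul(3, I)))
Mul(Add(-228503, 969932), Pow(Add(Function('v')(s, 1778), Function('Z')(855)), -1)) = Mul(Add(-228503, 969932), Pow(Add(-281, Add(Rational(3, 5), Mul(3, 855))), -1)) = Mul(741429, Pow(Add(-281, Add(Rational(3, 5), 2565)), -1)) = Mul(741429, Pow(Add(-281, Rational(12828, 5)), -1)) = Mul(741429, Pow(Rational(11423, 5), -1)) = Mul(741429, Rational(5, 11423)) = Rational(3707145, 11423)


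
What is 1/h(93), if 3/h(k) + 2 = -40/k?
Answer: -226/279 ≈ -0.81004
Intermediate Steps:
h(k) = 3/(-2 - 40/k)
1/h(93) = 1/(-3*93/(40 + 2*93)) = 1/(-3*93/(40 + 186)) = 1/(-3*93/226) = 1/(-3*93*1/226) = 1/(-279/226) = -226/279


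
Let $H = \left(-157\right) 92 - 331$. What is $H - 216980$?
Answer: $-231755$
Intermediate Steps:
$H = -14775$ ($H = -14444 - 331 = -14775$)
$H - 216980 = -14775 - 216980 = -231755$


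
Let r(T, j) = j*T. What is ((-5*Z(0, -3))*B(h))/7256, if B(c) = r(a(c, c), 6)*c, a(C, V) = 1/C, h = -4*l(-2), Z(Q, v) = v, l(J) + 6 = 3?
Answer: 45/3628 ≈ 0.012404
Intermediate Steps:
l(J) = -3 (l(J) = -6 + 3 = -3)
h = 12 (h = -4*(-3) = 12)
r(T, j) = T*j
B(c) = 6 (B(c) = (6/c)*c = 6)
((-5*Z(0, -3))*B(h))/7256 = (-5*(-3)*6)/7256 = (15*6)*(1/7256) = 90*(1/7256) = 45/3628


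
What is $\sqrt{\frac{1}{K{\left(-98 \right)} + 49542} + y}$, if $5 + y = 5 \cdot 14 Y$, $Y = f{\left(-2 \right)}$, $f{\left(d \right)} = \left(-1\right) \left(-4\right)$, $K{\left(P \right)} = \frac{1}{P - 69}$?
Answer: $\frac{13 \sqrt{111384799739634}}{8273513} \approx 16.583$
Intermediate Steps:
$K{\left(P \right)} = \frac{1}{-69 + P}$
$f{\left(d \right)} = 4$
$Y = 4$
$y = 275$ ($y = -5 + 5 \cdot 14 \cdot 4 = -5 + 70 \cdot 4 = -5 + 280 = 275$)
$\sqrt{\frac{1}{K{\left(-98 \right)} + 49542} + y} = \sqrt{\frac{1}{\frac{1}{-69 - 98} + 49542} + 275} = \sqrt{\frac{1}{\frac{1}{-167} + 49542} + 275} = \sqrt{\frac{1}{- \frac{1}{167} + 49542} + 275} = \sqrt{\frac{1}{\frac{8273513}{167}} + 275} = \sqrt{\frac{167}{8273513} + 275} = \sqrt{\frac{2275216242}{8273513}} = \frac{13 \sqrt{111384799739634}}{8273513}$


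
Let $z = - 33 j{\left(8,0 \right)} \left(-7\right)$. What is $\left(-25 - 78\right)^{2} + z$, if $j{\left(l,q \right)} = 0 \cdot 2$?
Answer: $10609$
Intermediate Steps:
$j{\left(l,q \right)} = 0$
$z = 0$ ($z = \left(-33\right) 0 \left(-7\right) = 0 \left(-7\right) = 0$)
$\left(-25 - 78\right)^{2} + z = \left(-25 - 78\right)^{2} + 0 = \left(-103\right)^{2} + 0 = 10609 + 0 = 10609$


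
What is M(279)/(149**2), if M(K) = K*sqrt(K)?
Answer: 837*sqrt(31)/22201 ≈ 0.20991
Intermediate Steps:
M(K) = K**(3/2)
M(279)/(149**2) = 279**(3/2)/(149**2) = (837*sqrt(31))/22201 = (837*sqrt(31))*(1/22201) = 837*sqrt(31)/22201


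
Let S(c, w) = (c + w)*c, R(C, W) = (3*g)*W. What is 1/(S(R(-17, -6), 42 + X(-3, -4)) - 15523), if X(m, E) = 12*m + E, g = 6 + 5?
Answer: 1/23285 ≈ 4.2946e-5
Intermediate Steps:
g = 11
R(C, W) = 33*W (R(C, W) = (3*11)*W = 33*W)
X(m, E) = E + 12*m
S(c, w) = c*(c + w)
1/(S(R(-17, -6), 42 + X(-3, -4)) - 15523) = 1/((33*(-6))*(33*(-6) + (42 + (-4 + 12*(-3)))) - 15523) = 1/(-198*(-198 + (42 + (-4 - 36))) - 15523) = 1/(-198*(-198 + (42 - 40)) - 15523) = 1/(-198*(-198 + 2) - 15523) = 1/(-198*(-196) - 15523) = 1/(38808 - 15523) = 1/23285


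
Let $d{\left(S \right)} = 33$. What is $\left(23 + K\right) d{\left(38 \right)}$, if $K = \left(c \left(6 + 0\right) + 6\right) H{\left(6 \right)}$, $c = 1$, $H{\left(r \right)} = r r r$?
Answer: $86295$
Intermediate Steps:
$H{\left(r \right)} = r^{3}$ ($H{\left(r \right)} = r^{2} r = r^{3}$)
$K = 2592$ ($K = \left(1 \left(6 + 0\right) + 6\right) 6^{3} = \left(1 \cdot 6 + 6\right) 216 = \left(6 + 6\right) 216 = 12 \cdot 216 = 2592$)
$\left(23 + K\right) d{\left(38 \right)} = \left(23 + 2592\right) 33 = 2615 \cdot 33 = 86295$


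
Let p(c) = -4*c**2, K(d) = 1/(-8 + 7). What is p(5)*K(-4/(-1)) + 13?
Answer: 113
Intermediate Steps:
K(d) = -1 (K(d) = 1/(-1) = -1)
p(5)*K(-4/(-1)) + 13 = -4*5**2*(-1) + 13 = -4*25*(-1) + 13 = -100*(-1) + 13 = 100 + 13 = 113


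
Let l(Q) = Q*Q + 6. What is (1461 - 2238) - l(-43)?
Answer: -2632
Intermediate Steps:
l(Q) = 6 + Q² (l(Q) = Q² + 6 = 6 + Q²)
(1461 - 2238) - l(-43) = (1461 - 2238) - (6 + (-43)²) = -777 - (6 + 1849) = -777 - 1*1855 = -777 - 1855 = -2632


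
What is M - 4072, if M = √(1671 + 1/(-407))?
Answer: -4072 + 4*√17299942/407 ≈ -4031.1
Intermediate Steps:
M = 4*√17299942/407 (M = √(1671 - 1/407) = √(680096/407) = 4*√17299942/407 ≈ 40.878)
M - 4072 = 4*√17299942/407 - 4072 = -4072 + 4*√17299942/407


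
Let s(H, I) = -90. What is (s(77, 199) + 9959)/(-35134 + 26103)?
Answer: -9869/9031 ≈ -1.0928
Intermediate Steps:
(s(77, 199) + 9959)/(-35134 + 26103) = (-90 + 9959)/(-35134 + 26103) = 9869/(-9031) = 9869*(-1/9031) = -9869/9031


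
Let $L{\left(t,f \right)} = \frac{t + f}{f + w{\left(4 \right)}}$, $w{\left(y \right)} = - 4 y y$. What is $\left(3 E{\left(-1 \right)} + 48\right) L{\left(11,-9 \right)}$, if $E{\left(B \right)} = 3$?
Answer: $- \frac{114}{73} \approx -1.5616$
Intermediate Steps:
$w{\left(y \right)} = - 4 y^{2}$
$L{\left(t,f \right)} = \frac{f + t}{-64 + f}$ ($L{\left(t,f \right)} = \frac{t + f}{f - 4 \cdot 4^{2}} = \frac{f + t}{f - 64} = \frac{f + t}{-64 + f}$)
$\left(3 E{\left(-1 \right)} + 48\right) L{\left(11,-9 \right)} = \left(3 \cdot 3 + 48\right) \frac{-9 + 11}{-64 - 9} = \left(9 + 48\right) \frac{1}{-73} \cdot 2 = 57 \left(\left(- \frac{1}{73}\right) 2\right) = 57 \left(- \frac{2}{73}\right) = - \frac{114}{73}$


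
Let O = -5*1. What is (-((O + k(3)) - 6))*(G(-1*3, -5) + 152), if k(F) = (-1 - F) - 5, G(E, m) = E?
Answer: 2980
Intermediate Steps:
k(F) = -6 - F
O = -5
(-((O + k(3)) - 6))*(G(-1*3, -5) + 152) = (-((-5 + (-6 - 1*3)) - 6))*(-1*3 + 152) = (-((-5 + (-6 - 3)) - 6))*(-3 + 152) = -((-5 - 9) - 6)*149 = -(-14 - 6)*149 = -1*(-20)*149 = 20*149 = 2980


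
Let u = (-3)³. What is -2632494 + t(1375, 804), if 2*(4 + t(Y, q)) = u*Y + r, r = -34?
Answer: -5302155/2 ≈ -2.6511e+6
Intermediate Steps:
u = -27
t(Y, q) = -21 - 27*Y/2 (t(Y, q) = -4 + (-27*Y - 34)/2 = -4 + (-34 - 27*Y)/2 = -4 + (-17 - 27*Y/2) = -21 - 27*Y/2)
-2632494 + t(1375, 804) = -2632494 + (-21 - 27/2*1375) = -2632494 + (-21 - 37125/2) = -2632494 - 37167/2 = -5302155/2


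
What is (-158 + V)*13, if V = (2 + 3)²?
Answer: -1729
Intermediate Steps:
V = 25 (V = 5² = 25)
(-158 + V)*13 = (-158 + 25)*13 = -133*13 = -1729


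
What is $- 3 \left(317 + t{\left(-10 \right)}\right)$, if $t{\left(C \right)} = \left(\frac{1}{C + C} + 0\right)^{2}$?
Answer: $- \frac{380403}{400} \approx -951.01$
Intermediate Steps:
$t{\left(C \right)} = \frac{1}{4 C^{2}}$ ($t{\left(C \right)} = \left(\frac{1}{2 C} + 0\right)^{2} = \left(\frac{1}{2 C}\right)^{2} = \frac{1}{4 C^{2}}$)
$- 3 \left(317 + t{\left(-10 \right)}\right) = - 3 \left(317 + \frac{1}{4 \cdot 100}\right) = - 3 \left(317 + \frac{1}{4} \cdot \frac{1}{100}\right) = - 3 \left(317 + \frac{1}{400}\right) = \left(-3\right) \frac{126801}{400} = - \frac{380403}{400}$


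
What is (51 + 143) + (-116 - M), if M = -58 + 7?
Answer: 129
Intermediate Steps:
M = -51
(51 + 143) + (-116 - M) = (51 + 143) + (-116 - 1*(-51)) = 194 + (-116 + 51) = 194 - 65 = 129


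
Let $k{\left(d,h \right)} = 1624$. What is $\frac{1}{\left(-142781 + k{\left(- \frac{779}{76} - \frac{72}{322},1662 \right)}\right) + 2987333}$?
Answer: $\frac{1}{2846176} \approx 3.5135 \cdot 10^{-7}$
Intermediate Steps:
$\frac{1}{\left(-142781 + k{\left(- \frac{779}{76} - \frac{72}{322},1662 \right)}\right) + 2987333} = \frac{1}{\left(-142781 + 1624\right) + 2987333} = \frac{1}{-141157 + 2987333} = \frac{1}{2846176}$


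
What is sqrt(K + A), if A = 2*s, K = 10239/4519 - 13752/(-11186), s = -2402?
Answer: I*sqrt(3066628963509252799)/25274767 ≈ 69.286*I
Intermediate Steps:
K = 88339371/25274767 (K = 10239*(1/4519) - 13752*(-1/11186) = 10239/4519 + 6876/5593 = 88339371/25274767 ≈ 3.4952)
A = -4804 (A = 2*(-2402) = -4804)
sqrt(K + A) = sqrt(88339371/25274767 - 4804) = sqrt(-121331641297/25274767) = I*sqrt(3066628963509252799)/25274767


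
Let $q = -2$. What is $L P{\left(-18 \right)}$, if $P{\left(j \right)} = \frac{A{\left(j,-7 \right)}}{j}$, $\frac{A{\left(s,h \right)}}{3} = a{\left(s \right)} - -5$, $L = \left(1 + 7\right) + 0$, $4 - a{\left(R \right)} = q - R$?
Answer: $\frac{28}{3} \approx 9.3333$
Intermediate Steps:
$a{\left(R \right)} = 6 + R$ ($a{\left(R \right)} = 4 - \left(-2 - R\right) = 4 + \left(2 + R\right) = 6 + R$)
$L = 8$ ($L = 8 + 0 = 8$)
$A{\left(s,h \right)} = 33 + 3 s$ ($A{\left(s,h \right)} = 3 \left(\left(6 + s\right) - -5\right) = 3 \left(\left(6 + s\right) + 5\right) = 3 \left(11 + s\right) = 33 + 3 s$)
$P{\left(j \right)} = \frac{33 + 3 j}{j}$
$L P{\left(-18 \right)} = 8 \left(3 + \frac{33}{-18}\right) = 8 \left(3 + 33 \left(- \frac{1}{18}\right)\right) = 8 \left(3 - \frac{11}{6}\right) = 8 \cdot \frac{7}{6} = \frac{28}{3}$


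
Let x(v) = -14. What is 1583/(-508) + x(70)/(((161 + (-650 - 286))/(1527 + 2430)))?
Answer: 26915359/393700 ≈ 68.365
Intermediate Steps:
1583/(-508) + x(70)/(((161 + (-650 - 286))/(1527 + 2430))) = 1583/(-508) - 14*(1527 + 2430)/(161 + (-650 - 286)) = 1583*(-1/508) - 14*3957/(161 - 936) = -1583/508 - 14/((-775*1/3957)) = -1583/508 - 14/(-775/3957) = -1583/508 - 14*(-3957/775) = -1583/508 + 55398/775 = 26915359/393700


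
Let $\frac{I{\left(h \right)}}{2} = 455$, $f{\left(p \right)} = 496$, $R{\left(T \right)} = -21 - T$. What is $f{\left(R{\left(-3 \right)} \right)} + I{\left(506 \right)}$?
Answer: $1406$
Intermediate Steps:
$I{\left(h \right)} = 910$ ($I{\left(h \right)} = 2 \cdot 455 = 910$)
$f{\left(R{\left(-3 \right)} \right)} + I{\left(506 \right)} = 496 + 910 = 1406$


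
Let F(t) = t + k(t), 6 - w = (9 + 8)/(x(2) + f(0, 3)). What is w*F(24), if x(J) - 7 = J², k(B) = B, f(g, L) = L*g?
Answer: 2352/11 ≈ 213.82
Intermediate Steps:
x(J) = 7 + J²
w = 49/11 (w = 6 - (9 + 8)/((7 + 2²) + 3*0) = 6 - 17/((7 + 4) + 0) = 6 - 17/(11 + 0) = 6 - 17/11 = 49/11 ≈ 4.4545)
F(t) = 2*t (F(t) = t + t = 2*t)
w*F(24) = 49*(2*24)/11 = (49/11)*48 = 2352/11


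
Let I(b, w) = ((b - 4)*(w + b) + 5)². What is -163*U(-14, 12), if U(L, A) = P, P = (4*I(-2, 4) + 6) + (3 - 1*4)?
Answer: -32763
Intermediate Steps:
I(b, w) = (5 + (-4 + b)*(b + w))² (I(b, w) = ((-4 + b)*(b + w) + 5)² = (5 + (-4 + b)*(b + w))²)
P = 201 (P = (4*(5 + (-2)² - 4*(-2) - 4*4 - 2*4)² + 6) + (3 - 1*4) = (4*(5 + 4 + 8 - 16 - 8)² + 6) + (3 - 4) = (4*(-7)² + 6) - 1 = (4*49 + 6) - 1 = (196 + 6) - 1 = 202 - 1 = 201)
U(L, A) = 201
-163*U(-14, 12) = -163*201 = -32763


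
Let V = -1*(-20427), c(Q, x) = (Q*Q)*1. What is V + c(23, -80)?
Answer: 20956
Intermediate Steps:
c(Q, x) = Q² (c(Q, x) = Q²*1 = Q²)
V = 20427
V + c(23, -80) = 20427 + 23² = 20427 + 529 = 20956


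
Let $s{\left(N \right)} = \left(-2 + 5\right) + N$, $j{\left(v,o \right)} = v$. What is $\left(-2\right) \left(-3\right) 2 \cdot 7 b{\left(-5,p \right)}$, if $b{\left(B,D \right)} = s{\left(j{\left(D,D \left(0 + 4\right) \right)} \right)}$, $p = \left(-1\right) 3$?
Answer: $0$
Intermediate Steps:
$p = -3$
$s{\left(N \right)} = 3 + N$
$b{\left(B,D \right)} = 3 + D$
$\left(-2\right) \left(-3\right) 2 \cdot 7 b{\left(-5,p \right)} = \left(-2\right) \left(-3\right) 2 \cdot 7 \left(3 - 3\right) = 6 \cdot 2 \cdot 7 \cdot 0 = 12 \cdot 7 \cdot 0 = 84 \cdot 0 = 0$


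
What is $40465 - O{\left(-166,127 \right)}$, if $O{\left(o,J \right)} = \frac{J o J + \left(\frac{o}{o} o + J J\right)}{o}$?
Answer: $\frac{4055739}{166} \approx 24432.0$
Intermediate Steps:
$O{\left(o,J \right)} = \frac{o + J^{2} + o J^{2}}{o}$ ($O{\left(o,J \right)} = \frac{o J^{2} + \left(1 o + J^{2}\right)}{o} = \frac{o J^{2} + \left(o + J^{2}\right)}{o} = \frac{o + J^{2} + o J^{2}}{o}$)
$40465 - O{\left(-166,127 \right)} = 40465 - \left(1 + 127^{2} + \frac{127^{2}}{-166}\right) = 40465 - \left(1 + 16129 + 16129 \left(- \frac{1}{166}\right)\right) = 40465 - \left(1 + 16129 - \frac{16129}{166}\right) = 40465 - \frac{2661451}{166} = \frac{4055739}{166}$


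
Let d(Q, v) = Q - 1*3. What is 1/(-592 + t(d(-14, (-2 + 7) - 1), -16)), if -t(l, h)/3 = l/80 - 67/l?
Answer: -1360/820333 ≈ -0.0016579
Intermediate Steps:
d(Q, v) = -3 + Q (d(Q, v) = Q - 3 = -3 + Q)
t(l, h) = 201/l - 3*l/80 (t(l, h) = -3*(l/80 - 67/l) = -3*(-67/l + l/80) = 201/l - 3*l/80)
1/(-592 + t(d(-14, (-2 + 7) - 1), -16)) = 1/(-592 + (201/(-3 - 14) - 3*(-3 - 14)/80)) = 1/(-592 + (201/(-17) - 3/80*(-17))) = 1/(-592 + (201*(-1/17) + 51/80)) = 1/(-592 + (-201/17 + 51/80)) = 1/(-592 - 15213/1360) = 1/(-820333/1360) = -1360/820333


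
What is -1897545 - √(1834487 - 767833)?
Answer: -1897545 - √1066654 ≈ -1.8986e+6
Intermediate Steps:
-1897545 - √(1834487 - 767833) = -1897545 - √1066654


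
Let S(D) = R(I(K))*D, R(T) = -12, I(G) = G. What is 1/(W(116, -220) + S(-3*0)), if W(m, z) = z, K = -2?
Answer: -1/220 ≈ -0.0045455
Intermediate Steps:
S(D) = -12*D
1/(W(116, -220) + S(-3*0)) = 1/(-220 - (-36)*0) = 1/(-220 - 12*0) = 1/(-220 + 0) = 1/(-220) = -1/220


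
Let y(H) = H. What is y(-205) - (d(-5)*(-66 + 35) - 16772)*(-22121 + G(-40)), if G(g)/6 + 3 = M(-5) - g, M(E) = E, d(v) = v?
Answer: -364394398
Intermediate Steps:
G(g) = -48 - 6*g (G(g) = -18 + 6*(-5 - g) = -18 + (-30 - 6*g) = -48 - 6*g)
y(-205) - (d(-5)*(-66 + 35) - 16772)*(-22121 + G(-40)) = -205 - (-5*(-66 + 35) - 16772)*(-22121 + (-48 - 6*(-40))) = -205 - (-5*(-31) - 16772)*(-22121 + (-48 + 240)) = -205 - (155 - 16772)*(-22121 + 192) = -205 - (-16617)*(-21929) = -205 - 1*364394193 = -205 - 364394193 = -364394398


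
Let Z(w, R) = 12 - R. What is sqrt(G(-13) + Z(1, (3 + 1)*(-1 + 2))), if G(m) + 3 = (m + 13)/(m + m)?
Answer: sqrt(5) ≈ 2.2361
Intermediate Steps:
G(m) = -3 + (13 + m)/(2*m) (G(m) = -3 + (m + 13)/(m + m) = -3 + (13 + m)/((2*m)) = -3 + (13 + m)*(1/(2*m)) = -3 + (13 + m)/(2*m))
sqrt(G(-13) + Z(1, (3 + 1)*(-1 + 2))) = sqrt((1/2)*(13 - 5*(-13))/(-13) + (12 - (3 + 1)*(-1 + 2))) = sqrt((1/2)*(-1/13)*(13 + 65) + (12 - 4)) = sqrt((1/2)*(-1/13)*78 + (12 - 1*4)) = sqrt(-3 + (12 - 4)) = sqrt(-3 + 8) = sqrt(5)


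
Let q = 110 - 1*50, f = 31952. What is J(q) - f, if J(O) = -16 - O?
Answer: -32028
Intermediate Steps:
q = 60 (q = 110 - 50 = 60)
J(q) - f = (-16 - 1*60) - 1*31952 = (-16 - 60) - 31952 = -76 - 31952 = -32028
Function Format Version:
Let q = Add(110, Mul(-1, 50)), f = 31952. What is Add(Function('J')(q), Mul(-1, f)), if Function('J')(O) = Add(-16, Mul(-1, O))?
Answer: -32028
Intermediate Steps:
q = 60 (q = Add(110, -50) = 60)
Add(Function('J')(q), Mul(-1, f)) = Add(Add(-16, Mul(-1, 60)), Mul(-1, 31952)) = Add(Add(-16, -60), -31952) = Add(-76, -31952) = -32028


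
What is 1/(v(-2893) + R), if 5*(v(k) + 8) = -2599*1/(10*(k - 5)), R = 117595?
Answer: 6300/740798213 ≈ 8.5043e-6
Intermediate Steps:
v(k) = -8 - 2599/(5*(-50 + 10*k)) (v(k) = -8 + (-2599*1/(10*(k - 5)))/5 = -8 + (-2599*1/(10*(-5 + k)))/5 = -8 + (-2599/(-50 + 10*k))/5 = -8 - 2599/(5*(-50 + 10*k)))
1/(v(-2893) + R) = 1/((-599 - 400*(-2893))/(50*(-5 - 2893)) + 117595) = 1/((1/50)*(-599 + 1157200)/(-2898) + 117595) = 1/((1/50)*(-1/2898)*1156601 + 117595) = 1/(-50287/6300 + 117595) = 1/(740798213/6300) = 6300/740798213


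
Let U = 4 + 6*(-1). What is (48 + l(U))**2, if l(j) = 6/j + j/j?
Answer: 2116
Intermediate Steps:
U = -2 (U = 4 - 6 = -2)
l(j) = 1 + 6/j (l(j) = 6/j + 1 = 1 + 6/j)
(48 + l(U))**2 = (48 + (6 - 2)/(-2))**2 = (48 - 1/2*4)**2 = (48 - 2)**2 = 46**2 = 2116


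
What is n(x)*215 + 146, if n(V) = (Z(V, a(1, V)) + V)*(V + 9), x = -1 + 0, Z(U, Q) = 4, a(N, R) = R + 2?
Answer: 5306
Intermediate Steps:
a(N, R) = 2 + R
x = -1
n(V) = (4 + V)*(9 + V) (n(V) = (4 + V)*(V + 9) = (4 + V)*(9 + V))
n(x)*215 + 146 = (36 + (-1)**2 + 13*(-1))*215 + 146 = (36 + 1 - 13)*215 + 146 = 24*215 + 146 = 5160 + 146 = 5306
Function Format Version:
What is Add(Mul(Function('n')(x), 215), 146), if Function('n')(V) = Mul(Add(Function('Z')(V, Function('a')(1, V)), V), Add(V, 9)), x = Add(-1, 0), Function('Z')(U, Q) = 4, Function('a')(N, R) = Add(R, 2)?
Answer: 5306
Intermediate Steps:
Function('a')(N, R) = Add(2, R)
x = -1
Function('n')(V) = Mul(Add(4, V), Add(9, V)) (Function('n')(V) = Mul(Add(4, V), Add(V, 9)) = Mul(Add(4, V), Add(9, V)))
Add(Mul(Function('n')(x), 215), 146) = Add(Mul(Add(36, Pow(-1, 2), Mul(13, -1)), 215), 146) = Add(Mul(Add(36, 1, -13), 215), 146) = Add(Mul(24, 215), 146) = Add(5160, 146) = 5306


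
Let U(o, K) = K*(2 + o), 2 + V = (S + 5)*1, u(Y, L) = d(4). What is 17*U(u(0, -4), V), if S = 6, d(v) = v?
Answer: 918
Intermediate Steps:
u(Y, L) = 4
V = 9 (V = -2 + (6 + 5)*1 = -2 + 11*1 = -2 + 11 = 9)
17*U(u(0, -4), V) = 17*(9*(2 + 4)) = 17*(9*6) = 17*54 = 918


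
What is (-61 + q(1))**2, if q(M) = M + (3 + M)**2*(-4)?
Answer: 15376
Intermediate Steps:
q(M) = M - 4*(3 + M)**2
(-61 + q(1))**2 = (-61 + (1 - 4*(3 + 1)**2))**2 = (-61 + (1 - 4*4**2))**2 = (-61 + (1 - 4*16))**2 = (-61 + (1 - 64))**2 = (-61 - 63)**2 = (-124)**2 = 15376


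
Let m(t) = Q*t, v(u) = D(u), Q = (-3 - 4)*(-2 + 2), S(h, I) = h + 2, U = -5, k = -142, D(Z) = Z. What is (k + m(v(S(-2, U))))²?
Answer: 20164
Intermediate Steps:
S(h, I) = 2 + h
Q = 0 (Q = -7*0 = 0)
v(u) = u
m(t) = 0 (m(t) = 0*t = 0)
(k + m(v(S(-2, U))))² = (-142 + 0)² = (-142)² = 20164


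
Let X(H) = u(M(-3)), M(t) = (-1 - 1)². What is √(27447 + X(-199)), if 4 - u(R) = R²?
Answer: √27435 ≈ 165.64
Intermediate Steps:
M(t) = 4 (M(t) = (-2)² = 4)
u(R) = 4 - R²
X(H) = -12 (X(H) = 4 - 1*4² = 4 - 1*16 = 4 - 16 = -12)
√(27447 + X(-199)) = √(27447 - 12) = √27435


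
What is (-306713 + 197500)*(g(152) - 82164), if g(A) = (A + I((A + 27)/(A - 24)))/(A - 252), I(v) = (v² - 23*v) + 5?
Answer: 14702207639341989/1638400 ≈ 8.9735e+9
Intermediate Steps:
I(v) = 5 + v² - 23*v
g(A) = (5 + A + (27 + A)²/(-24 + A)² - 23*(27 + A)/(-24 + A))/(-252 + A) (g(A) = (A + (5 + ((A + 27)/(A - 24))² - 23*(A + 27)/(A - 24)))/(A - 252) = (A + (5 + ((27 + A)/(-24 + A))² - 23*(27 + A)/(-24 + A)))/(-252 + A) = (A + (5 + (27 + A)²/(-24 + A)² - 23*(27 + A)/(-24 + A)))/(-252 + A) = (5 + A + (27 + A)²/(-24 + A)² - 23*(27 + A)/(-24 + A))/(-252 + A))
(-306713 + 197500)*(g(152) - 82164) = (-306713 + 197500)*((18513 + 152³ - 65*152² + 321*152)/(-145152 + 152³ - 300*152² + 12672*152) - 82164) = -109213*((18513 + 3511808 - 65*23104 + 48792)/(-145152 + 3511808 - 300*23104 + 1926144) - 82164) = -109213*((18513 + 3511808 - 1501760 + 48792)/(-145152 + 3511808 - 6931200 + 1926144) - 82164) = -109213*(2077353/(-1638400) - 82164) = -109213*(-1/1638400*2077353 - 82164) = -109213*(-2077353/1638400 - 82164) = -109213*(-134619574953/1638400) = 14702207639341989/1638400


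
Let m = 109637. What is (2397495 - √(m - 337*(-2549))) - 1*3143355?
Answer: -745860 - 5*√38746 ≈ -7.4684e+5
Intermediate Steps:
(2397495 - √(m - 337*(-2549))) - 1*3143355 = (2397495 - √(109637 - 337*(-2549))) - 1*3143355 = (2397495 - √(109637 + 859013)) - 3143355 = (2397495 - √968650) - 3143355 = (2397495 - 5*√38746) - 3143355 = -745860 - 5*√38746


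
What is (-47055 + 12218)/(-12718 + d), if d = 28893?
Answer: -34837/16175 ≈ -2.1538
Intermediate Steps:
(-47055 + 12218)/(-12718 + d) = (-47055 + 12218)/(-12718 + 28893) = -34837/16175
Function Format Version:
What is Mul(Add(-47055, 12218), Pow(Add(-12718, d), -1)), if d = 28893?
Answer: Rational(-34837, 16175) ≈ -2.1538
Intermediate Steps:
Mul(Add(-47055, 12218), Pow(Add(-12718, d), -1)) = Mul(Add(-47055, 12218), Pow(Add(-12718, 28893), -1)) = Mul(-34837, Pow(16175, -1)) = Mul(-34837, Rational(1, 16175)) = Rational(-34837, 16175)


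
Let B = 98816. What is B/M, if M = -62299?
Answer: -98816/62299 ≈ -1.5862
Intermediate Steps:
B/M = 98816/(-62299) = 98816*(-1/62299) = -98816/62299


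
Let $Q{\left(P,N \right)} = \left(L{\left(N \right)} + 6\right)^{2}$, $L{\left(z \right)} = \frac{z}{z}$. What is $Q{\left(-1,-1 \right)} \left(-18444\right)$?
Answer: $-903756$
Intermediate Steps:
$L{\left(z \right)} = 1$
$Q{\left(P,N \right)} = 49$ ($Q{\left(P,N \right)} = \left(1 + 6\right)^{2} = 7^{2} = 49$)
$Q{\left(-1,-1 \right)} \left(-18444\right) = 49 \left(-18444\right) = -903756$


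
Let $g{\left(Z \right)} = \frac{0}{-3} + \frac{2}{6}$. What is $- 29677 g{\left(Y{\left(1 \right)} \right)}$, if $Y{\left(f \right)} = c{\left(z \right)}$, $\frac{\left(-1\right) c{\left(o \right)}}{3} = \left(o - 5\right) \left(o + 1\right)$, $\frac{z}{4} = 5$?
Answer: $- \frac{29677}{3} \approx -9892.3$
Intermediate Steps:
$z = 20$ ($z = 4 \cdot 5 = 20$)
$c{\left(o \right)} = - 3 \left(1 + o\right) \left(-5 + o\right)$ ($c{\left(o \right)} = - 3 \left(o - 5\right) \left(o + 1\right) = - 3 \left(-5 + o\right) \left(1 + o\right) = - 3 \left(1 + o\right) \left(-5 + o\right)$)
$Y{\left(f \right)} = -945$ ($Y{\left(f \right)} = 15 - 3 \cdot 20^{2} + 12 \cdot 20 = 15 - 1200 + 240 = -945$)
$g{\left(Z \right)} = \frac{1}{3}$ ($g{\left(Z \right)} = 0 \left(- \frac{1}{3}\right) + 2 \cdot \frac{1}{6} = 0 + \frac{1}{3} = \frac{1}{3}$)
$- 29677 g{\left(Y{\left(1 \right)} \right)} = \left(-29677\right) \frac{1}{3} = - \frac{29677}{3}$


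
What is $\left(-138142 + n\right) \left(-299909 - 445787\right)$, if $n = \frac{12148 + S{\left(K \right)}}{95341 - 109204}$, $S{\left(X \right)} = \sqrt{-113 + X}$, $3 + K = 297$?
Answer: $\frac{1428063539017024}{13863} + \frac{745696 \sqrt{181}}{13863} \approx 1.0301 \cdot 10^{11}$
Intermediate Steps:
$K = 294$ ($K = -3 + 297 = 294$)
$n = - \frac{12148}{13863} - \frac{\sqrt{181}}{13863}$ ($n = \frac{12148 + \sqrt{-113 + 294}}{95341 - 109204} = \frac{12148 + \sqrt{181}}{-13863} = \left(12148 + \sqrt{181}\right) \left(- \frac{1}{13863}\right) = - \frac{12148}{13863} - \frac{\sqrt{181}}{13863} \approx -0.87726$)
$\left(-138142 + n\right) \left(-299909 - 445787\right) = \left(-138142 - \left(\frac{12148}{13863} + \frac{\sqrt{181}}{13863}\right)\right) \left(-299909 - 445787\right) = \left(- \frac{1915074694}{13863} - \frac{\sqrt{181}}{13863}\right) \left(-745696\right) = \frac{1428063539017024}{13863} + \frac{745696 \sqrt{181}}{13863}$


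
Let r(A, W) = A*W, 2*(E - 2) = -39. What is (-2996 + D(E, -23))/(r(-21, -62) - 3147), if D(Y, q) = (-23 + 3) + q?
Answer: 1013/615 ≈ 1.6472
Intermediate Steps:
E = -35/2 (E = 2 + (½)*(-39) = 2 - 39/2 = -35/2 ≈ -17.500)
D(Y, q) = -20 + q
(-2996 + D(E, -23))/(r(-21, -62) - 3147) = (-2996 + (-20 - 23))/(-21*(-62) - 3147) = (-2996 - 43)/(1302 - 3147) = -3039/(-1845) = -3039*(-1/1845) = 1013/615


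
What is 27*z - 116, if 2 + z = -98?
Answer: -2816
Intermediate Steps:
z = -100 (z = -2 - 98 = -100)
27*z - 116 = 27*(-100) - 116 = -2700 - 116 = -2816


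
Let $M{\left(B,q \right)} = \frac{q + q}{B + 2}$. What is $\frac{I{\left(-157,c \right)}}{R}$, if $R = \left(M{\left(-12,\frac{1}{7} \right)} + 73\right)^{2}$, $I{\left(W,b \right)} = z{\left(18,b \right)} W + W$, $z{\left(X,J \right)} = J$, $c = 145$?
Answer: $- \frac{14039725}{3261458} \approx -4.3047$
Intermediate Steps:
$M{\left(B,q \right)} = \frac{2 q}{2 + B}$
$I{\left(W,b \right)} = W + W b$ ($I{\left(W,b \right)} = b W + W = W b + W = W + W b$)
$R = \frac{6522916}{1225}$ ($R = \left(\frac{2}{7 \left(2 - 12\right)} + 73\right)^{2} = \left(2 \cdot \frac{1}{7} \frac{1}{-10} + 73\right)^{2} = \left(2 \cdot \frac{1}{7} \left(- \frac{1}{10}\right) + 73\right)^{2} = \left(- \frac{1}{35} + 73\right)^{2} = \left(\frac{2554}{35}\right)^{2} = \frac{6522916}{1225} \approx 5324.8$)
$\frac{I{\left(-157,c \right)}}{R} = \frac{\left(-157\right) \left(1 + 145\right)}{\frac{6522916}{1225}} = \left(-157\right) 146 \cdot \frac{1225}{6522916} = \left(-22922\right) \frac{1225}{6522916} = - \frac{14039725}{3261458}$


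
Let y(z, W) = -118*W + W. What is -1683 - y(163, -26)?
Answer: -4725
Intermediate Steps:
y(z, W) = -117*W
-1683 - y(163, -26) = -1683 - (-117)*(-26) = -1683 - 1*3042 = -1683 - 3042 = -4725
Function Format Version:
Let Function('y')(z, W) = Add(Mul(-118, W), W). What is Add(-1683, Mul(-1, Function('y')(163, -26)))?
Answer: -4725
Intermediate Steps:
Function('y')(z, W) = Mul(-117, W)
Add(-1683, Mul(-1, Function('y')(163, -26))) = Add(-1683, Mul(-1, Mul(-117, -26))) = Add(-1683, Mul(-1, 3042)) = Add(-1683, -3042) = -4725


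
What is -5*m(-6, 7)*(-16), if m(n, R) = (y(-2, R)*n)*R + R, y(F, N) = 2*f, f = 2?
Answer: -12880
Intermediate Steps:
y(F, N) = 4 (y(F, N) = 2*2 = 4)
m(n, R) = R + 4*R*n (m(n, R) = (4*n)*R + R = 4*R*n + R = R + 4*R*n)
-5*m(-6, 7)*(-16) = -35*(1 + 4*(-6))*(-16) = -35*(1 - 24)*(-16) = -35*(-23)*(-16) = -5*(-161)*(-16) = 805*(-16) = -12880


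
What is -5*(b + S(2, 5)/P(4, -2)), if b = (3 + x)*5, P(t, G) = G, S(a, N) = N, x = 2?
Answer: -225/2 ≈ -112.50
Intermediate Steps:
b = 25 (b = (3 + 2)*5 = 5*5 = 25)
-5*(b + S(2, 5)/P(4, -2)) = -5*(25 + 5/(-2)) = -5*(25 + 5*(-1/2)) = -5*(25 - 5/2) = -5*45/2 = -225/2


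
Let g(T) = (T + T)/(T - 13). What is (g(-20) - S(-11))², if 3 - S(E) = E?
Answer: 178084/1089 ≈ 163.53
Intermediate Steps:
S(E) = 3 - E
g(T) = 2*T/(-13 + T) (g(T) = (2*T)/(-13 + T) = 2*T/(-13 + T))
(g(-20) - S(-11))² = (2*(-20)/(-13 - 20) - (3 - 1*(-11)))² = (2*(-20)/(-33) - (3 + 11))² = (2*(-20)*(-1/33) - 1*14)² = (40/33 - 14)² = (-422/33)² = 178084/1089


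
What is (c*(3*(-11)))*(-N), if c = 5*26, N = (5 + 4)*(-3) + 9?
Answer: -77220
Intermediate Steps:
N = -18 (N = 9*(-3) + 9 = -27 + 9 = -18)
c = 130
(c*(3*(-11)))*(-N) = (130*(3*(-11)))*(-1*(-18)) = (130*(-33))*18 = -4290*18 = -77220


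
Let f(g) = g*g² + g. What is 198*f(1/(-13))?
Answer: -33660/2197 ≈ -15.321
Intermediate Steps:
f(g) = g + g³ (f(g) = g³ + g = g + g³)
198*f(1/(-13)) = 198*(1/(-13) + (1/(-13))³) = 198*(-1/13 + (-1/13)³) = 198*(-1/13 - 1/2197) = 198*(-170/2197) = -33660/2197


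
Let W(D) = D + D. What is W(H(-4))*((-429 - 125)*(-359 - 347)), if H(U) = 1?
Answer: 782248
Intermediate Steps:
W(D) = 2*D
W(H(-4))*((-429 - 125)*(-359 - 347)) = (2*1)*((-429 - 125)*(-359 - 347)) = 2*(-554*(-706)) = 2*391124 = 782248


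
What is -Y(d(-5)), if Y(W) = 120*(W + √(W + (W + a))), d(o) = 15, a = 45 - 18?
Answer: -1800 - 120*√57 ≈ -2706.0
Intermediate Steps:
a = 27
Y(W) = 120*W + 120*√(27 + 2*W) (Y(W) = 120*(W + √(W + (W + 27))) = 120*(W + √(W + (27 + W))) = 120*(W + √(27 + 2*W)) = 120*W + 120*√(27 + 2*W))
-Y(d(-5)) = -(120*15 + 120*√(27 + 2*15)) = -(1800 + 120*√(27 + 30)) = -(1800 + 120*√57) = -1800 - 120*√57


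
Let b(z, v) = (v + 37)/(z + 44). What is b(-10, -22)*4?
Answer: 30/17 ≈ 1.7647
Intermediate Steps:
b(z, v) = (37 + v)/(44 + z)
b(-10, -22)*4 = ((37 - 22)/(44 - 10))*4 = (15/34)*4 = 30/17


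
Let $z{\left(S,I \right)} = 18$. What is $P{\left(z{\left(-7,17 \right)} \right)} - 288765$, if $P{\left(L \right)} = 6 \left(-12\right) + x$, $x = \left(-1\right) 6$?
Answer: $-288843$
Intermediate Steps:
$x = -6$
$P{\left(L \right)} = -78$ ($P{\left(L \right)} = 6 \left(-12\right) - 6 = -72 - 6 = -78$)
$P{\left(z{\left(-7,17 \right)} \right)} - 288765 = -78 - 288765 = -288843$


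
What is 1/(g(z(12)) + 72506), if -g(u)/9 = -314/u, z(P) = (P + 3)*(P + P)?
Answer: 20/1450277 ≈ 1.3790e-5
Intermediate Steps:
z(P) = 2*P*(3 + P) (z(P) = (3 + P)*(2*P) = 2*P*(3 + P))
g(u) = 2826/u (g(u) = -(-2826)/u = 2826/u)
1/(g(z(12)) + 72506) = 1/(2826/((2*12*(3 + 12))) + 72506) = 1/(2826/((2*12*15)) + 72506) = 1/(2826/360 + 72506) = 1/(2826*(1/360) + 72506) = 1/(157/20 + 72506) = 1/(1450277/20) = 20/1450277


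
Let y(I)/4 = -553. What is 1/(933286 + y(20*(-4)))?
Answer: 1/931074 ≈ 1.0740e-6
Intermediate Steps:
y(I) = -2212 (y(I) = 4*(-553) = -2212)
1/(933286 + y(20*(-4))) = 1/(933286 - 2212) = 1/931074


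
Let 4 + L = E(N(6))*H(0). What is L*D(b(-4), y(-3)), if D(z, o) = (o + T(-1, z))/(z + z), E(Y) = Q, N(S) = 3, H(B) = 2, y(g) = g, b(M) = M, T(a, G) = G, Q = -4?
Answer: -21/2 ≈ -10.500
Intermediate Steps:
E(Y) = -4
D(z, o) = (o + z)/(2*z) (D(z, o) = (o + z)/(z + z) = (o + z)/((2*z)) = (o + z)*(1/(2*z)) = (o + z)/(2*z))
L = -12 (L = -4 - 4*2 = -4 - 8 = -12)
L*D(b(-4), y(-3)) = -6*(-3 - 4)/(-4) = -6*(-1)*(-7)/4 = -12*7/8 = -21/2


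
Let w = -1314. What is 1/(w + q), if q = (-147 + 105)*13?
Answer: -1/1860 ≈ -0.00053763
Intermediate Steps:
q = -546 (q = -42*13 = -546)
1/(w + q) = 1/(-1314 - 546) = 1/(-1860) = -1/1860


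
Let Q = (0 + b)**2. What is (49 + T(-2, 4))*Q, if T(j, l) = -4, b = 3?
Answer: 405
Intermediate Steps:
Q = 9 (Q = (0 + 3)**2 = 3**2 = 9)
(49 + T(-2, 4))*Q = (49 - 4)*9 = 45*9 = 405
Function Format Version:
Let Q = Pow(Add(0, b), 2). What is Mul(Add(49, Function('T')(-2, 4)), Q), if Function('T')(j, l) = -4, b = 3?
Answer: 405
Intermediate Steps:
Q = 9 (Q = Pow(Add(0, 3), 2) = Pow(3, 2) = 9)
Mul(Add(49, Function('T')(-2, 4)), Q) = Mul(Add(49, -4), 9) = Mul(45, 9) = 405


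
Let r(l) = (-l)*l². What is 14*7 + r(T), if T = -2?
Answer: 106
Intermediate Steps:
r(l) = -l³
14*7 + r(T) = 14*7 - 1*(-2)³ = 98 - 1*(-8) = 98 + 8 = 106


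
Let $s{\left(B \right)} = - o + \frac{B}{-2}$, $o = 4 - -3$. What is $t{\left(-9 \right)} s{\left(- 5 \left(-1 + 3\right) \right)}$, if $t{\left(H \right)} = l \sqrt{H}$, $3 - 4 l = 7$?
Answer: $6 i \approx 6.0 i$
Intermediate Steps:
$l = -1$ ($l = \frac{3}{4} - \frac{7}{4} = -1$)
$o = 7$ ($o = 4 + 3 = 7$)
$t{\left(H \right)} = - \sqrt{H}$
$s{\left(B \right)} = -7 - \frac{B}{2}$ ($s{\left(B \right)} = \left(-1\right) 7 + \frac{B}{-2} = -7 + B \left(- \frac{1}{2}\right) = -7 - \frac{B}{2}$)
$t{\left(-9 \right)} s{\left(- 5 \left(-1 + 3\right) \right)} = - \sqrt{-9} \left(-7 - \frac{\left(-5\right) \left(-1 + 3\right)}{2}\right) = - 3 i \left(-7 - \frac{\left(-5\right) 2}{2}\right) = - 3 i \left(-7 - -5\right) = - 3 i \left(-7 + 5\right) = - 3 i \left(-2\right) = 6 i$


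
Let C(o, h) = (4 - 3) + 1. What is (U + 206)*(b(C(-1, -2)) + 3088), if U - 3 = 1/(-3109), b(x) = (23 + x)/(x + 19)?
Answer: 42153177940/65289 ≈ 6.4564e+5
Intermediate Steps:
C(o, h) = 2 (C(o, h) = 1 + 1 = 2)
b(x) = (23 + x)/(19 + x)
U = 9326/3109 (U = 3 + 1/(-3109) = 3 - 1/3109 = 9326/3109 ≈ 2.9997)
(U + 206)*(b(C(-1, -2)) + 3088) = (9326/3109 + 206)*((23 + 2)/(19 + 2) + 3088) = 649780*(25/21 + 3088)/3109 = (649780/3109)*(64873/21) = 42153177940/65289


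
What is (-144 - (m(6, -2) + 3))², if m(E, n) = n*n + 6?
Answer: 24649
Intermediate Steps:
m(E, n) = 6 + n² (m(E, n) = n² + 6 = 6 + n²)
(-144 - (m(6, -2) + 3))² = (-144 - ((6 + (-2)²) + 3))² = (-144 - ((6 + 4) + 3))² = (-144 - (10 + 3))² = (-144 - 1*13)² = (-144 - 13)² = (-157)² = 24649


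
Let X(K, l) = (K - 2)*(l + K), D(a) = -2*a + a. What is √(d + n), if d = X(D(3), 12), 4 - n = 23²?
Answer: I*√570 ≈ 23.875*I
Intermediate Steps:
D(a) = -a
X(K, l) = (-2 + K)*(K + l)
n = -525 (n = 4 - 1*23² = 4 - 1*529 = 4 - 529 = -525)
d = -45 (d = (-1*3)² - (-2)*3 - 2*12 - 1*3*12 = (-3)² - 2*(-3) - 24 - 3*12 = 9 + 6 - 24 - 36 = -45)
√(d + n) = √(-45 - 525) = √(-570) = I*√570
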